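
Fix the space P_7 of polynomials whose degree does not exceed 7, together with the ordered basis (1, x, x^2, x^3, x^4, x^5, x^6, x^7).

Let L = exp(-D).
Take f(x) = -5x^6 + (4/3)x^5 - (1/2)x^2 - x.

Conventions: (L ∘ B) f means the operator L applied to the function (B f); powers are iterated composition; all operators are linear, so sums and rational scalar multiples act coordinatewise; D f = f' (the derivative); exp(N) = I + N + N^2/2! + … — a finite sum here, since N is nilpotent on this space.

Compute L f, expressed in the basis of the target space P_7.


the image equals g(x) = -5x^6 + (94/3)x^5 - (245/3)x^4 + (340/3)x^3 - (533/6)x^2 + (110/3)x - 35/6

order-1 term: 30x^5 - (20/3)x^4 + x + 1
order-2 term: -75x^4 + (40/3)x^3 - 1/2
order-3 term: 100x^3 - (40/3)x^2
order-4 term: -75x^2 + (20/3)x
order-5 term: 30x - 4/3
order-6 term: -5
the series for exp(-D) f terminates at order 6
exp(-D) f = -5x^6 + (94/3)x^5 - (245/3)x^4 + (340/3)x^3 - (533/6)x^2 + (110/3)x - 35/6


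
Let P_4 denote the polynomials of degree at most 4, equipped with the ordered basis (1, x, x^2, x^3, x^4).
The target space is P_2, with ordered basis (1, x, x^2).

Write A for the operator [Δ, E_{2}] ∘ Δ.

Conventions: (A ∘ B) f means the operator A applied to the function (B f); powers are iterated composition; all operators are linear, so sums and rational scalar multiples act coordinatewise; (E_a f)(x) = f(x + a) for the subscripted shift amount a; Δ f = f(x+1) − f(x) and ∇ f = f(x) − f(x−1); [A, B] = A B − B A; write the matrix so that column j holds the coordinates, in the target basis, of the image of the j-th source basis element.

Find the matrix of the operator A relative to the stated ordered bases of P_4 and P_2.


the matrix is [[0, 0, 0, 0, 0]; [0, 0, 0, 0, 0]; [0, 0, 0, 0, 0]] (rows listed top to bottom)

image of 1: 0
image of x: 0
image of x^2: 0
image of x^3: 0
image of x^4: 0
each image's coordinates form column j of the matrix


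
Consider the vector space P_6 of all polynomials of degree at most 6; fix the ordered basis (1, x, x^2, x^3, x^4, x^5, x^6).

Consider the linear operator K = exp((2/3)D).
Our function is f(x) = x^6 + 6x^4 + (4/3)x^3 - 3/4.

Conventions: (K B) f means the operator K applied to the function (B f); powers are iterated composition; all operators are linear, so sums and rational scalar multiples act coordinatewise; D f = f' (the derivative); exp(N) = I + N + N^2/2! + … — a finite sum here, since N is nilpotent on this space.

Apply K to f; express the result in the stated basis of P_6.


order-1 term: 4x^5 + 16x^3 + (8/3)x^2
order-2 term: (20/3)x^4 + 16x^2 + (16/9)x
order-3 term: (160/27)x^3 + (64/9)x + 32/81
order-4 term: (80/27)x^2 + 32/27
order-5 term: (64/81)x
order-6 term: 64/729
the series for exp((2/3)D) f terminates at order 6
exp((2/3)D) f = x^6 + 4x^5 + (38/3)x^4 + (628/27)x^3 + (584/27)x^2 + (784/81)x + 2677/2916

the image equals g(x) = x^6 + 4x^5 + (38/3)x^4 + (628/27)x^3 + (584/27)x^2 + (784/81)x + 2677/2916


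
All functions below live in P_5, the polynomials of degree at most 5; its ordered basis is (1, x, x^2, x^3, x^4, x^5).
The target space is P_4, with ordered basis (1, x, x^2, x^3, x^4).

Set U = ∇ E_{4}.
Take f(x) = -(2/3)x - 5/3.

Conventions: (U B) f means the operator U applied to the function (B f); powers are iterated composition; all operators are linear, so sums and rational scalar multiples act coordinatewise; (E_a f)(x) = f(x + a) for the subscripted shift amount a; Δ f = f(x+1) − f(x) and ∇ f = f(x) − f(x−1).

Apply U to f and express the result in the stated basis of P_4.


E_{4} f = -(2/3)x - 13/3
∇ E_{4} f = -2/3

the image equals g(x) = -2/3


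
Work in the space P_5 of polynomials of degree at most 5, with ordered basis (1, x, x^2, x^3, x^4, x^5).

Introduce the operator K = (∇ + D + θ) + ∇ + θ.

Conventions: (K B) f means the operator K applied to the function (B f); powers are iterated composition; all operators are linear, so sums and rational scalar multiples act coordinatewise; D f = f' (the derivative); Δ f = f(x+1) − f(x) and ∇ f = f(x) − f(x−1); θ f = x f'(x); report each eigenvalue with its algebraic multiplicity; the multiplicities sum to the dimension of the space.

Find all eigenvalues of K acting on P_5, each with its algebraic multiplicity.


λ = 0 (multiplicity 1), λ = 2 (multiplicity 1), λ = 4 (multiplicity 1), λ = 6 (multiplicity 1), λ = 8 (multiplicity 1), λ = 10 (multiplicity 1)

image of 1: 0
image of x: 2x + 3
image of x^2: 4x^2 + 6x - 2
image of x^3: 6x^3 + 9x^2 - 6x + 2
image of x^4: 8x^4 + 12x^3 - 12x^2 + 8x - 2
image of x^5: 10x^5 + 15x^4 - 20x^3 + 20x^2 - 10x + 2
the matrix is upper triangular; its diagonal is (0, 2, 4, 6, 8, 10)
for a triangular matrix the eigenvalues are the diagonal entries, with algebraic multiplicity their repetition count


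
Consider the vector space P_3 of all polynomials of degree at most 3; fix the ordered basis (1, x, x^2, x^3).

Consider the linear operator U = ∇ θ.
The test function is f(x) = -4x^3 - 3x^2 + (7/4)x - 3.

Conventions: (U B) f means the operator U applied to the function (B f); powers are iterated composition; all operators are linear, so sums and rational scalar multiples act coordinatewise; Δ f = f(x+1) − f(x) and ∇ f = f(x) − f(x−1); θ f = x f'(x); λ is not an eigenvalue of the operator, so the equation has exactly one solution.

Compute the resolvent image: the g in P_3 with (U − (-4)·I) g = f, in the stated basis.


write g with unknown coordinates in the stated basis and equate coefficients in (U − (-4)·I) g = f
solving from the highest basis element down gives g = -x^3 + (3/2)x^2 - (53/16)x + 101/64
check: U g = -9x^2 + 15x - 149/16
so U g − (-4)·g = -4x^3 - 3x^2 + (7/4)x - 3 = f ✓

the image equals g(x) = -x^3 + (3/2)x^2 - (53/16)x + 101/64


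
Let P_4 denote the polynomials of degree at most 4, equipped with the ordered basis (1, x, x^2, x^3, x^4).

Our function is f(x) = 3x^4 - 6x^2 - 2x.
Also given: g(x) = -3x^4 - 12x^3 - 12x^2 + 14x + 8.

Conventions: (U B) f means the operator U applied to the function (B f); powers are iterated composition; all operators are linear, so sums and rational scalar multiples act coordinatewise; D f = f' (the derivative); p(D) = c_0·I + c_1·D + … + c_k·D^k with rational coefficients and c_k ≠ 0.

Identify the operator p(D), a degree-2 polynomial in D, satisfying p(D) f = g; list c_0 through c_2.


D^0 f = 3x^4 - 6x^2 - 2x
D^1 f = 12x^3 - 12x - 2
D^2 f = 36x^2 - 12
matching coefficients of g against c_0 f + c_1 Df + … from the top degree down determines the c_i
solution: c_0 = -1, c_1 = -1, c_2 = -1/2

c_0 = -1, c_1 = -1, c_2 = -1/2


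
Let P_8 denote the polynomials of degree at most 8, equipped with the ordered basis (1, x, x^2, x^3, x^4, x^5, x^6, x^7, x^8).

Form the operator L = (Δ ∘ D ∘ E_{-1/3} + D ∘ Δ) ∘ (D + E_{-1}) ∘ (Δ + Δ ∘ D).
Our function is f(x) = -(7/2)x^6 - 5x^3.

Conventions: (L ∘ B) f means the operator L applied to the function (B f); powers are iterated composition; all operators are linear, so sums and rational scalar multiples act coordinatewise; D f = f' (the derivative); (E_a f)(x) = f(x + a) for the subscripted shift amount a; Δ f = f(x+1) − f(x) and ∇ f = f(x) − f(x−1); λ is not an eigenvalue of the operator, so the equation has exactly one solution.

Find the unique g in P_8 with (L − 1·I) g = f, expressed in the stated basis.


write g with unknown coordinates in the stated basis and equate coefficients in (L − 1·I) g = f
solving from the highest basis element down gives g = (7/2)x^6 + 845x^3 + 4620x^2 + 8960x + 153490/9
check: L g = 840x^3 + 4620x^2 + 8960x + 153490/9
so L g − 1·g = -(7/2)x^6 - 5x^3 = f ✓

the result is g(x) = (7/2)x^6 + 845x^3 + 4620x^2 + 8960x + 153490/9


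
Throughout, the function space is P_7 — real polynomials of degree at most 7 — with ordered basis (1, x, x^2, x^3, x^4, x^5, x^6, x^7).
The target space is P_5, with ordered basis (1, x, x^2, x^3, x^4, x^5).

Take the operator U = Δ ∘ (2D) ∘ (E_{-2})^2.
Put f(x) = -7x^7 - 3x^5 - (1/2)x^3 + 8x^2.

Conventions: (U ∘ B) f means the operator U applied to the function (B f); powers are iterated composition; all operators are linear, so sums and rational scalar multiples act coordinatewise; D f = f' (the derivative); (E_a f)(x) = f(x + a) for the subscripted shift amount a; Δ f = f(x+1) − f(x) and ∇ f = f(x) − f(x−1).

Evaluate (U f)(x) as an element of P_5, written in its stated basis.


E_{-2} f = -7x^7 + 98x^6 - 591x^5 + 1990x^4 - (8081/2)x^3 + 4955x^2 - 3414x + 1028
E_{-2} E_{-2} f = -7x^7 + 196x^6 - 2355x^5 + 15740x^4 - (126401/2)x^3 + 152462x^2 - 204632x + 117920
D (E_{-2})^2 f = -49x^6 + 1176x^5 - 11775x^4 + 62960x^3 - (379203/2)x^2 + 304924x - 204632
(2D) (E_{-2})^2 f = -98x^6 + 2352x^5 - 23550x^4 + 125920x^3 - 379203x^2 + 609848x - 409264
Δ (2D) (E_{-2})^2 f = -588x^5 + 10290x^4 - 72640x^3 + 258510x^2 - 463674x + 335269

the result is g(x) = -588x^5 + 10290x^4 - 72640x^3 + 258510x^2 - 463674x + 335269


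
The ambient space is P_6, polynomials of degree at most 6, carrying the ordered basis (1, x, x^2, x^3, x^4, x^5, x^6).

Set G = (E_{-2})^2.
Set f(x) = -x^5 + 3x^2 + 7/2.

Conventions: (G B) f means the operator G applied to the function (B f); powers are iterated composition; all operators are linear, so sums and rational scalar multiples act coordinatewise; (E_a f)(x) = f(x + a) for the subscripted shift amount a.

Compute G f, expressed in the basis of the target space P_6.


E_{-2} f = -x^5 + 10x^4 - 40x^3 + 83x^2 - 92x + 95/2
E_{-2} E_{-2} f = -x^5 + 20x^4 - 160x^3 + 643x^2 - 1304x + 2151/2

g(x) = -x^5 + 20x^4 - 160x^3 + 643x^2 - 1304x + 2151/2


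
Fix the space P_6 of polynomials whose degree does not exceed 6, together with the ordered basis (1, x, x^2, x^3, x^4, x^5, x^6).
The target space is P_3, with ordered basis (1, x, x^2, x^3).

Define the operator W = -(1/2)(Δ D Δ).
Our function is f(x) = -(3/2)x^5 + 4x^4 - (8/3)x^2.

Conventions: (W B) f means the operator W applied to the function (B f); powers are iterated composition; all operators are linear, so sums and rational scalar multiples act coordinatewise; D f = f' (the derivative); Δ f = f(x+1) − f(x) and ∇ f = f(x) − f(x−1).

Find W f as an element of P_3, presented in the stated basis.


Δ f = -(15/2)x^4 + x^3 + 9x^2 + (19/6)x - 1/6
D Δ f = -30x^3 + 3x^2 + 18x + 19/6
Δ D Δ f = -90x^2 - 84x - 9
(-(1/2)(Δ D Δ)) f = 45x^2 + 42x + 9/2

the result is g(x) = 45x^2 + 42x + 9/2


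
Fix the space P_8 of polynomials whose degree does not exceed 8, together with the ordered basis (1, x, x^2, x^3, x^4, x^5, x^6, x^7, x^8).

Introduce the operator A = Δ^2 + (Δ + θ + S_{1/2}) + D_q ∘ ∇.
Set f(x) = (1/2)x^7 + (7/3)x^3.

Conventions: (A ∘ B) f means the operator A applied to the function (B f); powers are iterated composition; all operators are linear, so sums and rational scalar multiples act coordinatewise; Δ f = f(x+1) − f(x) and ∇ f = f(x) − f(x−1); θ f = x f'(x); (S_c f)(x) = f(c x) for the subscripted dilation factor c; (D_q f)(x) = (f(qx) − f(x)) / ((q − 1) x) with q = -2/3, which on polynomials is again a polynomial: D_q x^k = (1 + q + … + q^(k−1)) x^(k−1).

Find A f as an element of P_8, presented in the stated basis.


the image equals g(x) = (897/256)x^7 + (7/2)x^6 + (8120/243)x^5 + (3115/27)x^4 + (60095/216)x^3 + (2870/9)x^2 + (742/3)x + 208/3

Δ f = (7/2)x^6 + (21/2)x^5 + (35/2)x^4 + (35/2)x^3 + (35/2)x^2 + (21/2)x + 17/6
Δ Δ f = 21x^5 + 105x^4 + 245x^3 + 315x^2 + 231x + 77
Δ f = (7/2)x^6 + (21/2)x^5 + (35/2)x^4 + (35/2)x^3 + (35/2)x^2 + (21/2)x + 17/6
θ f = (7/2)x^7 + 7x^3
S_{1/2} f = (1/256)x^7 + (7/24)x^3
(Δ + θ + S_{1/2}) f = (897/256)x^7 + (7/2)x^6 + (21/2)x^5 + (35/2)x^4 + (595/24)x^3 + (35/2)x^2 + (21/2)x + 17/6
∇ f = (7/2)x^6 - (21/2)x^5 + (35/2)x^4 - (35/2)x^3 + (35/2)x^2 - (21/2)x + 17/6
D_q ∇ f = (931/486)x^5 - (385/54)x^4 + (455/54)x^3 - (245/18)x^2 + (35/6)x - 21/2
(Δ^2 + (Δ + θ + S_{1/2}) + D_q ∘ ∇) f = (897/256)x^7 + (7/2)x^6 + (8120/243)x^5 + (3115/27)x^4 + (60095/216)x^3 + (2870/9)x^2 + (742/3)x + 208/3


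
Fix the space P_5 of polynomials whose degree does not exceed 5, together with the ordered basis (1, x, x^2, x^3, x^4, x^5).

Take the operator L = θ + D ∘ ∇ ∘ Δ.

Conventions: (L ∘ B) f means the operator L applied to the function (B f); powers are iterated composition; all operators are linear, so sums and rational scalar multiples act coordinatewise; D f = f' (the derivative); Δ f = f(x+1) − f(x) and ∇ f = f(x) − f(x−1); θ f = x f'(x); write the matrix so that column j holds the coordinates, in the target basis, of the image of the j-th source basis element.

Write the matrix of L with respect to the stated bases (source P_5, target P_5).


the matrix is [[0, 0, 0, 6, 0, 10]; [0, 1, 0, 0, 24, 0]; [0, 0, 2, 0, 0, 60]; [0, 0, 0, 3, 0, 0]; [0, 0, 0, 0, 4, 0]; [0, 0, 0, 0, 0, 5]] (rows listed top to bottom)

image of 1: 0
image of x: x
image of x^2: 2x^2
image of x^3: 3x^3 + 6
image of x^4: 4x^4 + 24x
image of x^5: 5x^5 + 60x^2 + 10
each image's coordinates form column j of the matrix


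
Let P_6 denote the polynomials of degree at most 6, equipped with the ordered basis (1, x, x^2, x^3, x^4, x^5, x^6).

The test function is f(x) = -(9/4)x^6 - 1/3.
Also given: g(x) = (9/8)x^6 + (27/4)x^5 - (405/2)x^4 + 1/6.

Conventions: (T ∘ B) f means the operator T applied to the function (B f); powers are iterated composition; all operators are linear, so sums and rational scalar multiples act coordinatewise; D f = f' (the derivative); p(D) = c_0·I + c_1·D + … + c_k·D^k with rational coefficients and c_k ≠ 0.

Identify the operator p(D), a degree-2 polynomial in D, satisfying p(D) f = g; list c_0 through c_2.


c_0 = -1/2, c_1 = -1/2, c_2 = 3

D^0 f = -(9/4)x^6 - 1/3
D^1 f = -(27/2)x^5
D^2 f = -(135/2)x^4
matching coefficients of g against c_0 f + c_1 Df + … from the top degree down determines the c_i
solution: c_0 = -1/2, c_1 = -1/2, c_2 = 3


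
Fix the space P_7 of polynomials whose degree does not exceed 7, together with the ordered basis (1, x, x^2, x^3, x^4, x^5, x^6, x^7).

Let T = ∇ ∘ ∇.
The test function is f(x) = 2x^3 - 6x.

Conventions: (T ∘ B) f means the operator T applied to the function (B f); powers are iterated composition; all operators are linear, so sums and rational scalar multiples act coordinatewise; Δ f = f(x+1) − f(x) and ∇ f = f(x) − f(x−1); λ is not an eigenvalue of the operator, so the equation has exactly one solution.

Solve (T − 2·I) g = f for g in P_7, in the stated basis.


the result is g(x) = -x^3 + 3

write g with unknown coordinates in the stated basis and equate coefficients in (T − 2·I) g = f
solving from the highest basis element down gives g = -x^3 + 3
check: T g = -6x + 6
so T g − 2·g = 2x^3 - 6x = f ✓


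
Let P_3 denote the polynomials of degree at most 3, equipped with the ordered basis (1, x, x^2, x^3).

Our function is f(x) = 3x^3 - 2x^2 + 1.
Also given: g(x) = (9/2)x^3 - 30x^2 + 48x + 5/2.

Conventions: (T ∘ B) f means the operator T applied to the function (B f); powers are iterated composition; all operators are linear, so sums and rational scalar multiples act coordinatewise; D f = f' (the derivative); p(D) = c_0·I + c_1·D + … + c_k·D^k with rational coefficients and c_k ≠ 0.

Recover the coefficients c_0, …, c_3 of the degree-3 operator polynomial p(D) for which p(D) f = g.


c_0 = 3/2, c_1 = -3, c_2 = 2, c_3 = 1/2

D^0 f = 3x^3 - 2x^2 + 1
D^1 f = 9x^2 - 4x
D^2 f = 18x - 4
D^3 f = 18
matching coefficients of g against c_0 f + c_1 Df + … from the top degree down determines the c_i
solution: c_0 = 3/2, c_1 = -3, c_2 = 2, c_3 = 1/2


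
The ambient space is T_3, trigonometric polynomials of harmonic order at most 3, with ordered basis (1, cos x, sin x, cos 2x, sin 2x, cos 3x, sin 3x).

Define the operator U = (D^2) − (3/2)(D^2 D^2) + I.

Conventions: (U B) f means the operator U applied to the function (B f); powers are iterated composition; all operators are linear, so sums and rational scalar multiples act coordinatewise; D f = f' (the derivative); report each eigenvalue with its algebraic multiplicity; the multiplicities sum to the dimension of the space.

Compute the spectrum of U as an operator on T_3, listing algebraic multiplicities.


image of 1: 1
image of cos x: -(3/2)cos x
image of sin x: -(3/2)sin x
image of cos 2x: -27cos 2x
image of sin 2x: -27sin 2x
image of cos 3x: -(259/2)cos 3x
image of sin 3x: -(259/2)sin 3x
the matrix is diagonal; its diagonal is (1, -3/2, -3/2, -27, -27, -259/2, -259/2)
for a triangular matrix the eigenvalues are the diagonal entries, with algebraic multiplicity their repetition count

λ = -259/2 (multiplicity 2), λ = -27 (multiplicity 2), λ = -3/2 (multiplicity 2), λ = 1 (multiplicity 1)


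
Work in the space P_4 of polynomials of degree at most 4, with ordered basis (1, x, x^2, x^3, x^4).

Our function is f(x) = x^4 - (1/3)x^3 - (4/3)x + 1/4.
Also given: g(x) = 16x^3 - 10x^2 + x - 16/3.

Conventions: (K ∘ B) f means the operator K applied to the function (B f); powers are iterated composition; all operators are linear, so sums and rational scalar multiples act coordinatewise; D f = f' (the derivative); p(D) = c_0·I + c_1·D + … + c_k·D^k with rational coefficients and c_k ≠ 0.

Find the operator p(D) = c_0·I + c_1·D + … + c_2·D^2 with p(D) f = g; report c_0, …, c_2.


c_0 = 0, c_1 = 4, c_2 = -1/2

D^0 f = x^4 - (1/3)x^3 - (4/3)x + 1/4
D^1 f = 4x^3 - x^2 - 4/3
D^2 f = 12x^2 - 2x
matching coefficients of g against c_0 f + c_1 Df + … from the top degree down determines the c_i
solution: c_0 = 0, c_1 = 4, c_2 = -1/2


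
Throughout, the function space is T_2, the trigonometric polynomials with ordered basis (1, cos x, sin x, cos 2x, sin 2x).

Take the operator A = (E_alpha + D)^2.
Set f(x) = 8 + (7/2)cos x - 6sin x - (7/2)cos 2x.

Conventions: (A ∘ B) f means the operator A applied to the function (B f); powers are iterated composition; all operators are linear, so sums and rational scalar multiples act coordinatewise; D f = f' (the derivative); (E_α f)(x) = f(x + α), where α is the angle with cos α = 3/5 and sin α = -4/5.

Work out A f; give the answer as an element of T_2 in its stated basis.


the image equals g(x) = 8 - (8/25)cos x - (69/25)sin x + (4389/1250)cos 2x - (1274/625)sin 2x

E_alpha f = 8 + (69/10)cos x - (4/5)sin x + (49/50)cos 2x - (84/25)sin 2x
D f = -6cos x - (7/2)sin x + 7sin 2x
(E_alpha + D) f = 8 + (9/10)cos x - (43/10)sin x + (49/50)cos 2x + (91/25)sin 2x
E_alpha (E_alpha + D) f = 8 + (199/50)cos x - (93/50)sin x - (4711/1250)cos 2x - (49/625)sin 2x
D (E_alpha + D) f = -(43/10)cos x - (9/10)sin x + (182/25)cos 2x - (49/25)sin 2x
(E_alpha + D) (E_alpha + D) f = 8 - (8/25)cos x - (69/25)sin x + (4389/1250)cos 2x - (1274/625)sin 2x


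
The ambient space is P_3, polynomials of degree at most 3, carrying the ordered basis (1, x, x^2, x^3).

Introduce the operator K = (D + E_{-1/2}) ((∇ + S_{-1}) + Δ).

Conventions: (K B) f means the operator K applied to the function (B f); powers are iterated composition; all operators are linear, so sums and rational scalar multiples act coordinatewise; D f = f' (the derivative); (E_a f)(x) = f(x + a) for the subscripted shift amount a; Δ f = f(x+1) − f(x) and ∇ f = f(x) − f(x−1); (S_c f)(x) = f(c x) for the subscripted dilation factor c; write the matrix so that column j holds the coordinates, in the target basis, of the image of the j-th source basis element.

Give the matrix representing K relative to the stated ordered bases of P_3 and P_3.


the matrix is [[1, 3/2, 9/4, 29/8]; [0, -1, 5, 21/4]; [0, 0, 1, 9/2]; [0, 0, 0, -1]] (rows listed top to bottom)

image of 1: 1
image of x: -x + 3/2
image of x^2: x^2 + 5x + 9/4
image of x^3: -x^3 + (9/2)x^2 + (21/4)x + 29/8
each image's coordinates form column j of the matrix


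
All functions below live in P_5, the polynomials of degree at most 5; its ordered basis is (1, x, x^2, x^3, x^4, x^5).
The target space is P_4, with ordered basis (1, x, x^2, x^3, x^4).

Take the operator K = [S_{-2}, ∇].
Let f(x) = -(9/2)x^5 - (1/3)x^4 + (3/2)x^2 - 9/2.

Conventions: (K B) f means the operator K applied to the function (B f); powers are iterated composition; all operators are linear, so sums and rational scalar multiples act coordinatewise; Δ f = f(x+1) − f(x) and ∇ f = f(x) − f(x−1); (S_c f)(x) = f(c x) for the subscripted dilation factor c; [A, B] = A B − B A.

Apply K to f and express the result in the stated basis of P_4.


∇ f = -(45/2)x^4 + (131/3)x^3 - 43x^2 + (145/6)x - 17/3
S_{-2} ∇ f = -360x^4 - (1048/3)x^3 - 172x^2 - (145/3)x - 17/3
S_{-2} f = 144x^5 - (16/3)x^4 + 6x^2 - 9/2
∇ S_{-2} f = 720x^4 - (4384/3)x^3 + 1472x^2 - (2188/3)x + 430/3
[S_{-2}, ∇] f = -1080x^4 + 1112x^3 - 1644x^2 + 681x - 149

the image equals g(x) = -1080x^4 + 1112x^3 - 1644x^2 + 681x - 149


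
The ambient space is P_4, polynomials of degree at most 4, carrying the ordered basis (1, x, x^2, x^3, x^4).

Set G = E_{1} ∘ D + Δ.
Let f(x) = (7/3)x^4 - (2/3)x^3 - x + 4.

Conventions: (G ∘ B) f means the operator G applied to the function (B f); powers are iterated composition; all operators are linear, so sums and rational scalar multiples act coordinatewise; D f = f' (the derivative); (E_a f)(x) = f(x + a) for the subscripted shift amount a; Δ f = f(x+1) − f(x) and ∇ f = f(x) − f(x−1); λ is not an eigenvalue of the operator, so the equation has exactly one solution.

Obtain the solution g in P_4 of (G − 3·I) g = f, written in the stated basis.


write g with unknown coordinates in the stated basis and equate coefficients in (G − 3·I) g = f
solving from the highest basis element down gives g = -(7/9)x^4 - (50/27)x^3 - (226/27)x^2 - (1663/81)x - 6599/243
check: G g = -(56/9)x^3 - (226/9)x^2 - (1690/27)x - 6275/81
so G g − 3·g = (7/3)x^4 - (2/3)x^3 - x + 4 = f ✓

the result is g(x) = -(7/9)x^4 - (50/27)x^3 - (226/27)x^2 - (1663/81)x - 6599/243


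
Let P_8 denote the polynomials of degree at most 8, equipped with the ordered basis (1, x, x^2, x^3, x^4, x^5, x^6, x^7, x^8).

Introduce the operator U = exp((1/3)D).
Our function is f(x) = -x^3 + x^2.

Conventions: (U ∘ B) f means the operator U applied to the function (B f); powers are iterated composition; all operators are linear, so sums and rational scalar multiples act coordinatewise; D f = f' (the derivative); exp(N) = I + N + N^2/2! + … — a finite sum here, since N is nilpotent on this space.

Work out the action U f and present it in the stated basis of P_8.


order-1 term: -x^2 + (2/3)x
order-2 term: -(1/3)x + 1/9
order-3 term: -1/27
the series for exp((1/3)D) f terminates at order 3
exp((1/3)D) f = -x^3 + (1/3)x + 2/27

g(x) = -x^3 + (1/3)x + 2/27


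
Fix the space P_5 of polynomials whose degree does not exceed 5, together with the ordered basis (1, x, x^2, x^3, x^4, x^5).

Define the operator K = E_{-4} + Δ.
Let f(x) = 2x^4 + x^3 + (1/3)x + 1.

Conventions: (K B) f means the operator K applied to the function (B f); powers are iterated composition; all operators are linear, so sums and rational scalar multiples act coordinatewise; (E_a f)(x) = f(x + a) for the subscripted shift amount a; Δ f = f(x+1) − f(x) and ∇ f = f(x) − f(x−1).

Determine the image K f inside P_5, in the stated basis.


E_{-4} f = 2x^4 - 31x^3 + 180x^2 - (1391/3)x + 1343/3
Δ f = 8x^3 + 15x^2 + 11x + 10/3
(E_{-4} + Δ) f = 2x^4 - 23x^3 + 195x^2 - (1358/3)x + 451

the image equals g(x) = 2x^4 - 23x^3 + 195x^2 - (1358/3)x + 451


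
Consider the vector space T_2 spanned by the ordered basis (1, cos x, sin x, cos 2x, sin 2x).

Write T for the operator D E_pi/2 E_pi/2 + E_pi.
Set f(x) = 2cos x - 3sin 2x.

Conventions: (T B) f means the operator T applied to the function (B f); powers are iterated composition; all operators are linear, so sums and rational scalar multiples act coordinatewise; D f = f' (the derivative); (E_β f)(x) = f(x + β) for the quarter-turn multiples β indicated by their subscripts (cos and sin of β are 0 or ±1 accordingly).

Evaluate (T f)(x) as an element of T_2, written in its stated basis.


the image equals g(x) = -2cos x + 2sin x - 6cos 2x - 3sin 2x

E_pi/2 f = -2sin x + 3sin 2x
E_pi/2 E_pi/2 f = -2cos x - 3sin 2x
D E_pi/2 E_pi/2 f = 2sin x - 6cos 2x
E_pi f = -2cos x - 3sin 2x
(D E_pi/2 E_pi/2 + E_pi) f = -2cos x + 2sin x - 6cos 2x - 3sin 2x


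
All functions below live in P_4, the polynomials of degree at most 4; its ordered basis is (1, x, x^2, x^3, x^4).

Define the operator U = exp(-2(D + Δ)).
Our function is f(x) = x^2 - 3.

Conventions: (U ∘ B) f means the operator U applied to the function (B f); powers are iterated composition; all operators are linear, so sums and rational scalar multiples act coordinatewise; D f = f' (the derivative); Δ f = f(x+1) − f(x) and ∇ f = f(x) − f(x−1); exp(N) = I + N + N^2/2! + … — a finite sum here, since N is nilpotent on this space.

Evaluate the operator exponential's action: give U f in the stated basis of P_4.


g(x) = x^2 - 8x + 11

order-1 term: -8x - 2
order-2 term: 16
the series for exp(-2(D + Δ)) f terminates at order 2
exp(-2(D + Δ)) f = x^2 - 8x + 11


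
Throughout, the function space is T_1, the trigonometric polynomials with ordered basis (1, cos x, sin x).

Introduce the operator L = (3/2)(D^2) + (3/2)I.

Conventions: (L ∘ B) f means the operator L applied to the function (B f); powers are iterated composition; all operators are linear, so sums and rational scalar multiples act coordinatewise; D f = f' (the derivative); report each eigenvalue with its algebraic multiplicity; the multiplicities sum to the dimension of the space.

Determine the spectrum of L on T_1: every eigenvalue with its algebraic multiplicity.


image of 1: 3/2
image of cos x: 0
image of sin x: 0
the matrix is diagonal; its diagonal is (3/2, 0, 0)
for a triangular matrix the eigenvalues are the diagonal entries, with algebraic multiplicity their repetition count

λ = 0 (multiplicity 2), λ = 3/2 (multiplicity 1)


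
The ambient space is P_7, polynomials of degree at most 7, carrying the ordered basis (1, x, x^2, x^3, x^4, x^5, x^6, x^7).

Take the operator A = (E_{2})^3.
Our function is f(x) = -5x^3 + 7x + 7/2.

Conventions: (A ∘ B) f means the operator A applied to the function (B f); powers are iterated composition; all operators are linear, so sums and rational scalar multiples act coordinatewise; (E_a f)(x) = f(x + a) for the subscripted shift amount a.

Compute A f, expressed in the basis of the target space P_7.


the image equals g(x) = -5x^3 - 90x^2 - 533x - 2069/2

E_{2} f = -5x^3 - 30x^2 - 53x - 45/2
E_{2} E_{2} f = -5x^3 - 60x^2 - 233x - 577/2
E_{2} E_{2} E_{2} f = -5x^3 - 90x^2 - 533x - 2069/2


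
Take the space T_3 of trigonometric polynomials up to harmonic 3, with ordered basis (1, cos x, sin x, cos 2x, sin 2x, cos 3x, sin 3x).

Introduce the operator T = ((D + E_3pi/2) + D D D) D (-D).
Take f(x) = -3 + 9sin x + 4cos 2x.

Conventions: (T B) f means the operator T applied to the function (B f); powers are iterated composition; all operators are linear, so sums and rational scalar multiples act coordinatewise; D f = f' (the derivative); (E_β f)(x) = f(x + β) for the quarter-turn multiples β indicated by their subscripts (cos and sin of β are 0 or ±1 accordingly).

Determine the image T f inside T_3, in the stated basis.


g(x) = -9cos x - 16cos 2x + 96sin 2x

D f = 9cos x - 8sin 2x
(-D) f = -9cos x + 8sin 2x
D (-D) f = 9sin x + 16cos 2x
D D (-D) f = 9cos x - 32sin 2x
E_3pi/2 D (-D) f = -9cos x - 16cos 2x
(D + E_3pi/2) D (-D) f = -16cos 2x - 32sin 2x
D D (-D) f = 9cos x - 32sin 2x
D D D (-D) f = -9sin x - 64cos 2x
D D D D (-D) f = -9cos x + 128sin 2x
((D + E_3pi/2) + D D D) D (-D) f = -9cos x - 16cos 2x + 96sin 2x


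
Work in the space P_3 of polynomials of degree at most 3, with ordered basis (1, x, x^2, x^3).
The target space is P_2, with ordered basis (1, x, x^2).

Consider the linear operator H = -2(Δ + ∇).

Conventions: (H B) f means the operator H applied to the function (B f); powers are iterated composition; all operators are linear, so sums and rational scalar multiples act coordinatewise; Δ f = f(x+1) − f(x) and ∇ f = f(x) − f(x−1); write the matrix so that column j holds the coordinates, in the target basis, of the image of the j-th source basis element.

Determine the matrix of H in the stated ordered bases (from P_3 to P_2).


the matrix is [[0, -4, 0, -4]; [0, 0, -8, 0]; [0, 0, 0, -12]] (rows listed top to bottom)

image of 1: 0
image of x: -4
image of x^2: -8x
image of x^3: -12x^2 - 4
each image's coordinates form column j of the matrix


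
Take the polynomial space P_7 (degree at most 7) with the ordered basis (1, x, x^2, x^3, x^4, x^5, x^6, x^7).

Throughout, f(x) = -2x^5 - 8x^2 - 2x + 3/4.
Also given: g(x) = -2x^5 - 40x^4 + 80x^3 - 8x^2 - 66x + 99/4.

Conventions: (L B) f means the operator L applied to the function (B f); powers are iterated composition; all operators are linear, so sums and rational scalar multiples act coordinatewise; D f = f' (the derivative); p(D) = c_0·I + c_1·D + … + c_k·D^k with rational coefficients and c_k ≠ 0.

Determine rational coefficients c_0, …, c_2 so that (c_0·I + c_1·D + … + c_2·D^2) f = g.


p(D) = I + 4·D − 2·D^2, i.e. c_0 = 1, c_1 = 4, c_2 = -2

D^0 f = -2x^5 - 8x^2 - 2x + 3/4
D^1 f = -10x^4 - 16x - 2
D^2 f = -40x^3 - 16
matching coefficients of g against c_0 f + c_1 Df + … from the top degree down determines the c_i
solution: c_0 = 1, c_1 = 4, c_2 = -2


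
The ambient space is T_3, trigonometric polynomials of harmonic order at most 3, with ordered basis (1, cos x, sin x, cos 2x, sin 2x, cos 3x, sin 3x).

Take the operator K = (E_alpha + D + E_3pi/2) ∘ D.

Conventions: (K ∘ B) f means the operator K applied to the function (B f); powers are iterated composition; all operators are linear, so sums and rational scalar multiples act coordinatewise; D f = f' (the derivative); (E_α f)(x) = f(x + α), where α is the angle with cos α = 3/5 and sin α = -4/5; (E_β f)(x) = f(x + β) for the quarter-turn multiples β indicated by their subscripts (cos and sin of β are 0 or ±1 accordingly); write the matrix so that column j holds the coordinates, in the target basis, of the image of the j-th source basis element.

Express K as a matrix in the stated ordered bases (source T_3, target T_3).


image of 1: 0
image of cos x: (4/5)cos x - (3/5)sin x
image of sin x: (3/5)cos x + (4/5)sin x
image of cos 2x: -(52/25)cos 2x + (64/25)sin 2x
image of sin 2x: -(64/25)cos 2x - (52/25)sin 2x
image of cos 3x: -(1368/125)cos 3x + (351/125)sin 3x
image of sin 3x: -(351/125)cos 3x - (1368/125)sin 3x
each image's coordinates form column j of the matrix

the matrix is [[0, 0, 0, 0, 0, 0, 0]; [0, 4/5, 3/5, 0, 0, 0, 0]; [0, -3/5, 4/5, 0, 0, 0, 0]; [0, 0, 0, -52/25, -64/25, 0, 0]; [0, 0, 0, 64/25, -52/25, 0, 0]; [0, 0, 0, 0, 0, -1368/125, -351/125]; [0, 0, 0, 0, 0, 351/125, -1368/125]] (rows listed top to bottom)


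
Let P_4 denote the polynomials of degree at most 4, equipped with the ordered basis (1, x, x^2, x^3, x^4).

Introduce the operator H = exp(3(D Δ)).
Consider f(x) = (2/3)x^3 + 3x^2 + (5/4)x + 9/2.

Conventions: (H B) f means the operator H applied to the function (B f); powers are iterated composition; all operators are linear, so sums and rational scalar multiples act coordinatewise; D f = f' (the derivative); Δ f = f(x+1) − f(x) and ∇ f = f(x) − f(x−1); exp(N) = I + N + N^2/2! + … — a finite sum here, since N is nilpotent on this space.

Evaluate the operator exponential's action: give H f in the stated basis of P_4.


order-1 term: 12x + 24
the series for exp(3(D Δ)) f terminates at order 1
exp(3(D Δ)) f = (2/3)x^3 + 3x^2 + (53/4)x + 57/2

the image equals g(x) = (2/3)x^3 + 3x^2 + (53/4)x + 57/2


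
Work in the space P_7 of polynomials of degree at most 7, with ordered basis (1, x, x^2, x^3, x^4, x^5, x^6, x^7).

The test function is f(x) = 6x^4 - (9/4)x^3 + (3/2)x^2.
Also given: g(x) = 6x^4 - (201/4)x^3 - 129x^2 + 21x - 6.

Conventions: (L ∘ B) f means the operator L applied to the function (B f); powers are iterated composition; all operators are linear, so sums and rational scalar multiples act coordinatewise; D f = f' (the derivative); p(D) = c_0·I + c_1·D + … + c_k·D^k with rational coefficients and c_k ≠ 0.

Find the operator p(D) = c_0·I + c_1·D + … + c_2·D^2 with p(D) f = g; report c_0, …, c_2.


c_0 = 1, c_1 = -2, c_2 = -2

D^0 f = 6x^4 - (9/4)x^3 + (3/2)x^2
D^1 f = 24x^3 - (27/4)x^2 + 3x
D^2 f = 72x^2 - (27/2)x + 3
matching coefficients of g against c_0 f + c_1 Df + … from the top degree down determines the c_i
solution: c_0 = 1, c_1 = -2, c_2 = -2


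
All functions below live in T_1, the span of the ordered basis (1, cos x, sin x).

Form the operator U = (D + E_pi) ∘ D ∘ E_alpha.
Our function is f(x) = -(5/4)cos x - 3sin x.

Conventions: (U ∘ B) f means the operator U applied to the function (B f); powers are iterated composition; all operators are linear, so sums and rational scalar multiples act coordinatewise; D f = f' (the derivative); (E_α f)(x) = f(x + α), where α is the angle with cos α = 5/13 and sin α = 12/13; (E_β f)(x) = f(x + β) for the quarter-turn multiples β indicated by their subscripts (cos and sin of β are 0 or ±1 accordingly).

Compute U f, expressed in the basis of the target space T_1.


the result is g(x) = (13/4)cos x - (13/4)sin x

E_alpha f = -(13/4)cos x
D E_alpha f = (13/4)sin x
D D E_alpha f = (13/4)cos x
E_pi D E_alpha f = -(13/4)sin x
(D + E_pi) D E_alpha f = (13/4)cos x - (13/4)sin x


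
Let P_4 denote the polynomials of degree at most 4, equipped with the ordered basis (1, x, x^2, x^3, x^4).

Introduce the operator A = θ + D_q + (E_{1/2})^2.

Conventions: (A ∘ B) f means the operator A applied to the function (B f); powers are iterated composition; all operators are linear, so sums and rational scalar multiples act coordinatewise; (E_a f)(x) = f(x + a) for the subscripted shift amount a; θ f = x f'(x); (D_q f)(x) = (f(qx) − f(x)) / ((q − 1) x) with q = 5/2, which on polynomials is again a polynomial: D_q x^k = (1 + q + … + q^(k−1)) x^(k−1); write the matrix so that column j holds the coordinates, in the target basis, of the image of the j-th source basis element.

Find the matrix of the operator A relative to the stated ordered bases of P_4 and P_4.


the matrix is [[1, 2, 1, 1, 1]; [0, 2, 11/2, 3, 4]; [0, 0, 3, 51/4, 6]; [0, 0, 0, 4, 235/8]; [0, 0, 0, 0, 5]] (rows listed top to bottom)

image of 1: 1
image of x: 2x + 2
image of x^2: 3x^2 + (11/2)x + 1
image of x^3: 4x^3 + (51/4)x^2 + 3x + 1
image of x^4: 5x^4 + (235/8)x^3 + 6x^2 + 4x + 1
each image's coordinates form column j of the matrix


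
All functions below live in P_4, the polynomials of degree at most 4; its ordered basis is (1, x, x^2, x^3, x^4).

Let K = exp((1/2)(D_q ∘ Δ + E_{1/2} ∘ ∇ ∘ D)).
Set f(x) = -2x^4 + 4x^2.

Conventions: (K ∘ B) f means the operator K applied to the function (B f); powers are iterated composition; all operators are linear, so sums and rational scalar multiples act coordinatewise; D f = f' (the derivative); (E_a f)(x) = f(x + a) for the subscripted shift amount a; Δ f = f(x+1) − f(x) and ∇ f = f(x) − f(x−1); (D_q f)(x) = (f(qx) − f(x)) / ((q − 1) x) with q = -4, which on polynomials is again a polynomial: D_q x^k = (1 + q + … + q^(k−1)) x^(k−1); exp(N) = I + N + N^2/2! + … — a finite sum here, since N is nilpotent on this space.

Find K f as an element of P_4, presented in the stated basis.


g(x) = -2x^4 - 60x^2 + 18x - 61

order-1 term: -64x^2 + 18x + 3
order-2 term: -64
the series for exp((1/2)(D_q ∘ Δ + E_{1/2} ∘ ∇ ∘ D)) f terminates at order 2
exp((1/2)(D_q ∘ Δ + E_{1/2} ∘ ∇ ∘ D)) f = -2x^4 - 60x^2 + 18x - 61


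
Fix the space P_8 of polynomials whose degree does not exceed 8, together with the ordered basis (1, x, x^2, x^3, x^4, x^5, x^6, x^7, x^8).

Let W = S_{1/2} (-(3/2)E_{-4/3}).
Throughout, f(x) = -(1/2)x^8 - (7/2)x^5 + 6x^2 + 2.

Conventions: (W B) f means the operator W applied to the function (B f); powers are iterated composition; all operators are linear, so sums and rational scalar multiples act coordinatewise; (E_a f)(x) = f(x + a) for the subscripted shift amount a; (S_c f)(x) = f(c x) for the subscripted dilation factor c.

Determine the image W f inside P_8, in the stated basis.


g(x) = (3/1024)x^8 - (1/16)x^7 + (7/12)x^6 - (3395/1152)x^5 + (3535/432)x^4 - (847/81)x^3 - (3755/972)x^2 + (22604/729)x - 73553/2187

E_{-4/3} f = -(1/2)x^8 + (16/3)x^7 - (224/9)x^6 + (3395/54)x^5 - (7070/81)x^4 + (13552/243)x^3 + (7510/729)x^2 - (90416/2187)x + 147106/6561
(-(3/2)E_{-4/3}) f = (3/4)x^8 - 8x^7 + (112/3)x^6 - (3395/36)x^5 + (3535/27)x^4 - (6776/81)x^3 - (3755/243)x^2 + (45208/729)x - 73553/2187
S_{1/2} (-(3/2)E_{-4/3}) f = (3/1024)x^8 - (1/16)x^7 + (7/12)x^6 - (3395/1152)x^5 + (3535/432)x^4 - (847/81)x^3 - (3755/972)x^2 + (22604/729)x - 73553/2187


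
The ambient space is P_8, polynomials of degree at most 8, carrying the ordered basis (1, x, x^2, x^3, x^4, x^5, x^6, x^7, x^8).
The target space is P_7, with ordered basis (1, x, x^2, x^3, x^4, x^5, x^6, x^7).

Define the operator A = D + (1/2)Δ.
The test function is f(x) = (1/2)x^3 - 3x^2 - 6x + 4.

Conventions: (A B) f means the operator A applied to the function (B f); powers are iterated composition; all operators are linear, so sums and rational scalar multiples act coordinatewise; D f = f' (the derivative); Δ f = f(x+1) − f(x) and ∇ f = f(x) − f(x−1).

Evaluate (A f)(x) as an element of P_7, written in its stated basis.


D f = (3/2)x^2 - 6x - 6
Δ f = (3/2)x^2 - (9/2)x - 17/2
((1/2)Δ) f = (3/4)x^2 - (9/4)x - 17/4
(D + (1/2)Δ) f = (9/4)x^2 - (33/4)x - 41/4

the result is g(x) = (9/4)x^2 - (33/4)x - 41/4


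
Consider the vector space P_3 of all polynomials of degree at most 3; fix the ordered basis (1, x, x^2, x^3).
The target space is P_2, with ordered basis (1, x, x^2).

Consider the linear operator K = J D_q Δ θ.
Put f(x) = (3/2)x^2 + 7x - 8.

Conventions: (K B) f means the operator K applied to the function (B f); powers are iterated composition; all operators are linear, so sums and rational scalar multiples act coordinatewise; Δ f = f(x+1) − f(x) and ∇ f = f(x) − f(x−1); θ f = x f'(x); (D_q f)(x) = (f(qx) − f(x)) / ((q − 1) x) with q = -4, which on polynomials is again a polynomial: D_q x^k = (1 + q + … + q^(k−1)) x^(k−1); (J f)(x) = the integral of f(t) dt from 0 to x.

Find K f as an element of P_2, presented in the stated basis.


θ f = 3x^2 + 7x
Δ θ f = 6x + 10
D_q Δ θ f = 6
J D_q Δ θ f = 6x

the image equals g(x) = 6x


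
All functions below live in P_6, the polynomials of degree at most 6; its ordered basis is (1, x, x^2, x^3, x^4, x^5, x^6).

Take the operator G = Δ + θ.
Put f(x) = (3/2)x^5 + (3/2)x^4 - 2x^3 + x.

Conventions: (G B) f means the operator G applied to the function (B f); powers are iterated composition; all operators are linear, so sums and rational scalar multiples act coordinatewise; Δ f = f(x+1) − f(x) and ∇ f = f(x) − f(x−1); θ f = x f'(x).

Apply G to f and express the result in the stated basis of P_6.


the result is g(x) = (15/2)x^5 + (27/2)x^4 + 15x^3 + 18x^2 + (17/2)x + 2

Δ f = (15/2)x^4 + 21x^3 + 18x^2 + (15/2)x + 2
θ f = (15/2)x^5 + 6x^4 - 6x^3 + x
(Δ + θ) f = (15/2)x^5 + (27/2)x^4 + 15x^3 + 18x^2 + (17/2)x + 2


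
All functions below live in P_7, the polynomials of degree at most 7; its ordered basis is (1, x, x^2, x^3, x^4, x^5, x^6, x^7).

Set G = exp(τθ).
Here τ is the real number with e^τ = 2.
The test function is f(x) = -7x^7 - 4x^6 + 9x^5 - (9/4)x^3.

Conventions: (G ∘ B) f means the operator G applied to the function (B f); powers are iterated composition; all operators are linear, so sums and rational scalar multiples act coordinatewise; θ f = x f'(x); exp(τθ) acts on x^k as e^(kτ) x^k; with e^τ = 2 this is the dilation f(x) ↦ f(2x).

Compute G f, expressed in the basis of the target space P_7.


the image equals g(x) = -896x^7 - 256x^6 + 288x^5 - 18x^3

exp(τθ) x^k = e^(kτ) x^k; with e^τ = 2 this sends x^k to 2^k x^k
x^3 ↦ 8 x^3
x^5 ↦ 32 x^5
x^6 ↦ 64 x^6
x^7 ↦ 128 x^7
applying this coordinatewise to f: exp(τθ) f = -896x^7 - 256x^6 + 288x^5 - 18x^3
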